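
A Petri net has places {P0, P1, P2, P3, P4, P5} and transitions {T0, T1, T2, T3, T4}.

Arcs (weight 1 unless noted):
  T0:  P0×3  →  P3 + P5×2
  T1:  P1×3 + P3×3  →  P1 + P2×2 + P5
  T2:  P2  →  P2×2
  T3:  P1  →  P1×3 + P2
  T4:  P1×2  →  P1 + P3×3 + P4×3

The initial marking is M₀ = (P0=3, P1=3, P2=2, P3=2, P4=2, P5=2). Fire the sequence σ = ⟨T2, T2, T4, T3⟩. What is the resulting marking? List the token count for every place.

step 1: fire T2:  (P0=3, P1=3, P2=2, P3=2, P4=2, P5=2) → (P0=3, P1=3, P2=3, P3=2, P4=2, P5=2)
step 2: fire T2:  (P0=3, P1=3, P2=3, P3=2, P4=2, P5=2) → (P0=3, P1=3, P2=4, P3=2, P4=2, P5=2)
step 3: fire T4:  (P0=3, P1=3, P2=4, P3=2, P4=2, P5=2) → (P0=3, P1=2, P2=4, P3=5, P4=5, P5=2)
step 4: fire T3:  (P0=3, P1=2, P2=4, P3=5, P4=5, P5=2) → (P0=3, P1=4, P2=5, P3=5, P4=5, P5=2)

(P0=3, P1=4, P2=5, P3=5, P4=5, P5=2)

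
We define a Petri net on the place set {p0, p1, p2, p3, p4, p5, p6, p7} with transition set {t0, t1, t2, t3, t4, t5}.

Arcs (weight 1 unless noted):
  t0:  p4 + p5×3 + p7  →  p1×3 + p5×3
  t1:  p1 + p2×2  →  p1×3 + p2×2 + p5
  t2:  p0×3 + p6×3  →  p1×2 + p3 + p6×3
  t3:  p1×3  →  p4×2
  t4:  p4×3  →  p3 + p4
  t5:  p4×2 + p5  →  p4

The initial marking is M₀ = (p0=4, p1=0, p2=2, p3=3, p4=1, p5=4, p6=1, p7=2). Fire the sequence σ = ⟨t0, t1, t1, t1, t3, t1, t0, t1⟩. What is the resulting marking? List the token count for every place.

(p0=4, p1=13, p2=2, p3=3, p4=1, p5=9, p6=1, p7=0)

step 1: fire t0:  (p0=4, p1=0, p2=2, p3=3, p4=1, p5=4, p6=1, p7=2) → (p0=4, p1=3, p2=2, p3=3, p4=0, p5=4, p6=1, p7=1)
step 2: fire t1:  (p0=4, p1=3, p2=2, p3=3, p4=0, p5=4, p6=1, p7=1) → (p0=4, p1=5, p2=2, p3=3, p4=0, p5=5, p6=1, p7=1)
step 3: fire t1:  (p0=4, p1=5, p2=2, p3=3, p4=0, p5=5, p6=1, p7=1) → (p0=4, p1=7, p2=2, p3=3, p4=0, p5=6, p6=1, p7=1)
step 4: fire t1:  (p0=4, p1=7, p2=2, p3=3, p4=0, p5=6, p6=1, p7=1) → (p0=4, p1=9, p2=2, p3=3, p4=0, p5=7, p6=1, p7=1)
step 5: fire t3:  (p0=4, p1=9, p2=2, p3=3, p4=0, p5=7, p6=1, p7=1) → (p0=4, p1=6, p2=2, p3=3, p4=2, p5=7, p6=1, p7=1)
step 6: fire t1:  (p0=4, p1=6, p2=2, p3=3, p4=2, p5=7, p6=1, p7=1) → (p0=4, p1=8, p2=2, p3=3, p4=2, p5=8, p6=1, p7=1)
step 7: fire t0:  (p0=4, p1=8, p2=2, p3=3, p4=2, p5=8, p6=1, p7=1) → (p0=4, p1=11, p2=2, p3=3, p4=1, p5=8, p6=1, p7=0)
step 8: fire t1:  (p0=4, p1=11, p2=2, p3=3, p4=1, p5=8, p6=1, p7=0) → (p0=4, p1=13, p2=2, p3=3, p4=1, p5=9, p6=1, p7=0)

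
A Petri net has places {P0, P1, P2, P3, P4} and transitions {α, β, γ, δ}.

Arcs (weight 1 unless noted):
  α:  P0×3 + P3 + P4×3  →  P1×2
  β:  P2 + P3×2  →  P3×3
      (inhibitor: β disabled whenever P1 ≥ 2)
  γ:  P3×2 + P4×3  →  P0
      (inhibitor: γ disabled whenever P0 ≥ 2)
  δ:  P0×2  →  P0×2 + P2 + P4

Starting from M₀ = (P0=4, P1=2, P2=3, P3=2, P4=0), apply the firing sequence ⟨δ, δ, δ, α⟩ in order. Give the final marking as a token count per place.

(P0=1, P1=4, P2=6, P3=1, P4=0)

step 1: fire δ:  (P0=4, P1=2, P2=3, P3=2, P4=0) → (P0=4, P1=2, P2=4, P3=2, P4=1)
step 2: fire δ:  (P0=4, P1=2, P2=4, P3=2, P4=1) → (P0=4, P1=2, P2=5, P3=2, P4=2)
step 3: fire δ:  (P0=4, P1=2, P2=5, P3=2, P4=2) → (P0=4, P1=2, P2=6, P3=2, P4=3)
step 4: fire α:  (P0=4, P1=2, P2=6, P3=2, P4=3) → (P0=1, P1=4, P2=6, P3=1, P4=0)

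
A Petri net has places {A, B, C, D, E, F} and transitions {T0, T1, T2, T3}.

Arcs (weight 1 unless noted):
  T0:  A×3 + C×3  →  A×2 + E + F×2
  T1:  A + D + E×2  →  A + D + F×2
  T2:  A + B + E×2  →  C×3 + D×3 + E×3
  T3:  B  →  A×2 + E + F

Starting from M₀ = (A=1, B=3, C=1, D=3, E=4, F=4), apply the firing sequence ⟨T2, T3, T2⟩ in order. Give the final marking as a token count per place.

(A=1, B=0, C=7, D=9, E=7, F=5)

step 1: fire T2:  (A=1, B=3, C=1, D=3, E=4, F=4) → (A=0, B=2, C=4, D=6, E=5, F=4)
step 2: fire T3:  (A=0, B=2, C=4, D=6, E=5, F=4) → (A=2, B=1, C=4, D=6, E=6, F=5)
step 3: fire T2:  (A=2, B=1, C=4, D=6, E=6, F=5) → (A=1, B=0, C=7, D=9, E=7, F=5)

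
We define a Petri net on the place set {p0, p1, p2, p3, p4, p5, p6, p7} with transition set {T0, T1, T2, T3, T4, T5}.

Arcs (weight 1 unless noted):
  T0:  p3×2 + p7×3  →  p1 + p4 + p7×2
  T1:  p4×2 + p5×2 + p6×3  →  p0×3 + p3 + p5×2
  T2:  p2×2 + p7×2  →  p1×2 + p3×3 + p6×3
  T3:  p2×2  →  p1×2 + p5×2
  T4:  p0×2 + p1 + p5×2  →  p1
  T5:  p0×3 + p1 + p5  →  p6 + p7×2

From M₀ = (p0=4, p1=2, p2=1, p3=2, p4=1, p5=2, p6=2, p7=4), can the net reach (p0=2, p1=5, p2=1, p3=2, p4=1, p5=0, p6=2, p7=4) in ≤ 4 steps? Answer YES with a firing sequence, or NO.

depth 0: 1 marking
depth 1: 4 markings reached so far
depth 2: 6 markings reached so far
depth 3: 6 markings reached so far
(frontier empty at depth 3; search complete)
target is not among the 6 markings reachable within 4 steps

NO — not reachable within 4 firings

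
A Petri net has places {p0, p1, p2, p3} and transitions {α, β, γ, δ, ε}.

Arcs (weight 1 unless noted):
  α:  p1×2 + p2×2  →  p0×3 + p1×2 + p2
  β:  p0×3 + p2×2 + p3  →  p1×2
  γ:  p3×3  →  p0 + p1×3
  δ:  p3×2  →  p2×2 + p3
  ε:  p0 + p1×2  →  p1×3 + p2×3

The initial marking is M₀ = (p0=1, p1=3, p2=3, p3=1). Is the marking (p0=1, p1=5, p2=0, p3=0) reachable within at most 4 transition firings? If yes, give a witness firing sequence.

step 1: fire α:  (p0=1, p1=3, p2=3, p3=1) → (p0=4, p1=3, p2=2, p3=1)
step 2: fire β:  (p0=4, p1=3, p2=2, p3=1) → (p0=1, p1=5, p2=0, p3=0)

YES — reachable via ⟨α, β⟩ (2 firings)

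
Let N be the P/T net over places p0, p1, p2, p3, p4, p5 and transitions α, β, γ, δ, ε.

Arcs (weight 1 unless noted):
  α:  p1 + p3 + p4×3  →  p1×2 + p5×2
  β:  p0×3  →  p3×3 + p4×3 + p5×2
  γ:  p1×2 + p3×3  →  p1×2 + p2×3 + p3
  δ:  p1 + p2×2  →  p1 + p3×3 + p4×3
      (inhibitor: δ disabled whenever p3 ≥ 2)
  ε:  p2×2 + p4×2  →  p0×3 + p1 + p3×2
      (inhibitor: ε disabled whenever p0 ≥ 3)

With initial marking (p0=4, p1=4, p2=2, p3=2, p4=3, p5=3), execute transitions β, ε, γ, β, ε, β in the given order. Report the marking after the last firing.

step 1: fire β:  (p0=4, p1=4, p2=2, p3=2, p4=3, p5=3) → (p0=1, p1=4, p2=2, p3=5, p4=6, p5=5)
step 2: fire ε:  (p0=1, p1=4, p2=2, p3=5, p4=6, p5=5) → (p0=4, p1=5, p2=0, p3=7, p4=4, p5=5)
step 3: fire γ:  (p0=4, p1=5, p2=0, p3=7, p4=4, p5=5) → (p0=4, p1=5, p2=3, p3=5, p4=4, p5=5)
step 4: fire β:  (p0=4, p1=5, p2=3, p3=5, p4=4, p5=5) → (p0=1, p1=5, p2=3, p3=8, p4=7, p5=7)
step 5: fire ε:  (p0=1, p1=5, p2=3, p3=8, p4=7, p5=7) → (p0=4, p1=6, p2=1, p3=10, p4=5, p5=7)
step 6: fire β:  (p0=4, p1=6, p2=1, p3=10, p4=5, p5=7) → (p0=1, p1=6, p2=1, p3=13, p4=8, p5=9)

(p0=1, p1=6, p2=1, p3=13, p4=8, p5=9)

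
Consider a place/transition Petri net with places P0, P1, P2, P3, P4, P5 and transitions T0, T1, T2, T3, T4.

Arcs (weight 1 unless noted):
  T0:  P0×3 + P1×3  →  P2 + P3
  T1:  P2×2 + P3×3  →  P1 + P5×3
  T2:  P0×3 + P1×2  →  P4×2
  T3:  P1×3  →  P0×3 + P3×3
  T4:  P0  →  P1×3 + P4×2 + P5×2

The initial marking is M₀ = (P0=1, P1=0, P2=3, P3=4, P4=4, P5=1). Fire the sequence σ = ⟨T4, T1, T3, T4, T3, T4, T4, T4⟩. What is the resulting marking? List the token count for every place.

step 1: fire T4:  (P0=1, P1=0, P2=3, P3=4, P4=4, P5=1) → (P0=0, P1=3, P2=3, P3=4, P4=6, P5=3)
step 2: fire T1:  (P0=0, P1=3, P2=3, P3=4, P4=6, P5=3) → (P0=0, P1=4, P2=1, P3=1, P4=6, P5=6)
step 3: fire T3:  (P0=0, P1=4, P2=1, P3=1, P4=6, P5=6) → (P0=3, P1=1, P2=1, P3=4, P4=6, P5=6)
step 4: fire T4:  (P0=3, P1=1, P2=1, P3=4, P4=6, P5=6) → (P0=2, P1=4, P2=1, P3=4, P4=8, P5=8)
step 5: fire T3:  (P0=2, P1=4, P2=1, P3=4, P4=8, P5=8) → (P0=5, P1=1, P2=1, P3=7, P4=8, P5=8)
step 6: fire T4:  (P0=5, P1=1, P2=1, P3=7, P4=8, P5=8) → (P0=4, P1=4, P2=1, P3=7, P4=10, P5=10)
step 7: fire T4:  (P0=4, P1=4, P2=1, P3=7, P4=10, P5=10) → (P0=3, P1=7, P2=1, P3=7, P4=12, P5=12)
step 8: fire T4:  (P0=3, P1=7, P2=1, P3=7, P4=12, P5=12) → (P0=2, P1=10, P2=1, P3=7, P4=14, P5=14)

(P0=2, P1=10, P2=1, P3=7, P4=14, P5=14)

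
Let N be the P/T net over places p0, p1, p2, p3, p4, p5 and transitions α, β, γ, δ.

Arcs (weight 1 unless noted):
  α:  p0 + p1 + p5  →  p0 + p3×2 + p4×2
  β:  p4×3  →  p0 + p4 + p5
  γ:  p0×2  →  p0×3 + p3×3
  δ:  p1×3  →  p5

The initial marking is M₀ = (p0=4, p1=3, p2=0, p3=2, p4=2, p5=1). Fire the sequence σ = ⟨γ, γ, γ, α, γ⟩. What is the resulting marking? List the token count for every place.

step 1: fire γ:  (p0=4, p1=3, p2=0, p3=2, p4=2, p5=1) → (p0=5, p1=3, p2=0, p3=5, p4=2, p5=1)
step 2: fire γ:  (p0=5, p1=3, p2=0, p3=5, p4=2, p5=1) → (p0=6, p1=3, p2=0, p3=8, p4=2, p5=1)
step 3: fire γ:  (p0=6, p1=3, p2=0, p3=8, p4=2, p5=1) → (p0=7, p1=3, p2=0, p3=11, p4=2, p5=1)
step 4: fire α:  (p0=7, p1=3, p2=0, p3=11, p4=2, p5=1) → (p0=7, p1=2, p2=0, p3=13, p4=4, p5=0)
step 5: fire γ:  (p0=7, p1=2, p2=0, p3=13, p4=4, p5=0) → (p0=8, p1=2, p2=0, p3=16, p4=4, p5=0)

(p0=8, p1=2, p2=0, p3=16, p4=4, p5=0)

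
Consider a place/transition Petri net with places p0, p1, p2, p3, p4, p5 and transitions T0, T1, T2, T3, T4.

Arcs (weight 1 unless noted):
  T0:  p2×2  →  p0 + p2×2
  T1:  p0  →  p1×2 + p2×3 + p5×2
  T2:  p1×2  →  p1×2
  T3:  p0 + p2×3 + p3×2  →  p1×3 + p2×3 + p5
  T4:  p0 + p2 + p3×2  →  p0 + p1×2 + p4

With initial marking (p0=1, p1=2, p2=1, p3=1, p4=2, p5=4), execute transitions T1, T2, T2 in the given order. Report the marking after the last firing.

(p0=0, p1=4, p2=4, p3=1, p4=2, p5=6)

step 1: fire T1:  (p0=1, p1=2, p2=1, p3=1, p4=2, p5=4) → (p0=0, p1=4, p2=4, p3=1, p4=2, p5=6)
step 2: fire T2:  (p0=0, p1=4, p2=4, p3=1, p4=2, p5=6) → (p0=0, p1=4, p2=4, p3=1, p4=2, p5=6)
step 3: fire T2:  (p0=0, p1=4, p2=4, p3=1, p4=2, p5=6) → (p0=0, p1=4, p2=4, p3=1, p4=2, p5=6)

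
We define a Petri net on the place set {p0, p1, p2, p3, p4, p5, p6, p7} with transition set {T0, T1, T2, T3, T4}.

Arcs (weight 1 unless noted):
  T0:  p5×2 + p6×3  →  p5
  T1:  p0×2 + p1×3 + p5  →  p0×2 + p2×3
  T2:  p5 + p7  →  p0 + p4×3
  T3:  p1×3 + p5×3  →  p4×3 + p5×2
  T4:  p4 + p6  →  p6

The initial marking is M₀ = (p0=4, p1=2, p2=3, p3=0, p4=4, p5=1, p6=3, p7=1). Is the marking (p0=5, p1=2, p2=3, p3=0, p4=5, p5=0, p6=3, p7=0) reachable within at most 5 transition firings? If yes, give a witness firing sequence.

YES — reachable via ⟨T2, T4, T4⟩ (3 firings)

step 1: fire T2:  (p0=4, p1=2, p2=3, p3=0, p4=4, p5=1, p6=3, p7=1) → (p0=5, p1=2, p2=3, p3=0, p4=7, p5=0, p6=3, p7=0)
step 2: fire T4:  (p0=5, p1=2, p2=3, p3=0, p4=7, p5=0, p6=3, p7=0) → (p0=5, p1=2, p2=3, p3=0, p4=6, p5=0, p6=3, p7=0)
step 3: fire T4:  (p0=5, p1=2, p2=3, p3=0, p4=6, p5=0, p6=3, p7=0) → (p0=5, p1=2, p2=3, p3=0, p4=5, p5=0, p6=3, p7=0)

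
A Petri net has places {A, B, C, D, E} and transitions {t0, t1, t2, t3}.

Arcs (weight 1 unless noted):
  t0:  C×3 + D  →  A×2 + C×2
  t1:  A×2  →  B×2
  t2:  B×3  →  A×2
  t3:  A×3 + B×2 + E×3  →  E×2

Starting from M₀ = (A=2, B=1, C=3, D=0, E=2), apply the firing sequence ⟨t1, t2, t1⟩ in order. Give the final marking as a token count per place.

(A=0, B=2, C=3, D=0, E=2)

step 1: fire t1:  (A=2, B=1, C=3, D=0, E=2) → (A=0, B=3, C=3, D=0, E=2)
step 2: fire t2:  (A=0, B=3, C=3, D=0, E=2) → (A=2, B=0, C=3, D=0, E=2)
step 3: fire t1:  (A=2, B=0, C=3, D=0, E=2) → (A=0, B=2, C=3, D=0, E=2)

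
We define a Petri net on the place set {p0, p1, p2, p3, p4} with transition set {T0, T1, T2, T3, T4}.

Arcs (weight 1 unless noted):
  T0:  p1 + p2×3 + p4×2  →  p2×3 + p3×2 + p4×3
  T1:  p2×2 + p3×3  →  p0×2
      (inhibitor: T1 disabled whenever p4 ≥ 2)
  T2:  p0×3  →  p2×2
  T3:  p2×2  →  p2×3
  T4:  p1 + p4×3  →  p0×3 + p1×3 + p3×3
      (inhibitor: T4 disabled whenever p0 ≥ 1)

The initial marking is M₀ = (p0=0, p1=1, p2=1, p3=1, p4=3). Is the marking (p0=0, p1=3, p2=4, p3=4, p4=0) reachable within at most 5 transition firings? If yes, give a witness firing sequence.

YES — reachable via ⟨T4, T2, T3⟩ (3 firings)

step 1: fire T4:  (p0=0, p1=1, p2=1, p3=1, p4=3) → (p0=3, p1=3, p2=1, p3=4, p4=0)
step 2: fire T2:  (p0=3, p1=3, p2=1, p3=4, p4=0) → (p0=0, p1=3, p2=3, p3=4, p4=0)
step 3: fire T3:  (p0=0, p1=3, p2=3, p3=4, p4=0) → (p0=0, p1=3, p2=4, p3=4, p4=0)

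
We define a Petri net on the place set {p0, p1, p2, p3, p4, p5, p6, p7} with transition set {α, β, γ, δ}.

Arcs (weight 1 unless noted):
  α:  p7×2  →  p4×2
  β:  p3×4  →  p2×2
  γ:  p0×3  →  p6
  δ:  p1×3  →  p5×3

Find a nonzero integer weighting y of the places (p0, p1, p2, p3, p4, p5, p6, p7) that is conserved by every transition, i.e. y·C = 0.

y = (p0:0, p1:0, p2:2, p3:1, p4:0, p5:0, p6:0, p7:0)

Incidence matrix C (rows=places, cols=transitions):
        α    β    γ    δ
   p0   0    0   -3    0
   p1   0    0    0   -3
   p2   0    2    0    0
   p3   0   -4    0    0
   p4   2    0    0    0
   p5   0    0    0    3
   p6   0    0    1    0
   p7  -2    0    0    0

Candidate y = [0, 0, 2, 1, 0, 0, 0, 0]; check y·C column-wise:
  col α: 2·0 + 1·0 + 0·2 + 0·-2 = 0
  col β: 2·2 + 1·-4 = 0
  col γ: 0·-3 + 2·0 + 1·0 + 0·1 = 0
  col δ: 0·-3 + 2·0 + 1·0 + 0·3 = 0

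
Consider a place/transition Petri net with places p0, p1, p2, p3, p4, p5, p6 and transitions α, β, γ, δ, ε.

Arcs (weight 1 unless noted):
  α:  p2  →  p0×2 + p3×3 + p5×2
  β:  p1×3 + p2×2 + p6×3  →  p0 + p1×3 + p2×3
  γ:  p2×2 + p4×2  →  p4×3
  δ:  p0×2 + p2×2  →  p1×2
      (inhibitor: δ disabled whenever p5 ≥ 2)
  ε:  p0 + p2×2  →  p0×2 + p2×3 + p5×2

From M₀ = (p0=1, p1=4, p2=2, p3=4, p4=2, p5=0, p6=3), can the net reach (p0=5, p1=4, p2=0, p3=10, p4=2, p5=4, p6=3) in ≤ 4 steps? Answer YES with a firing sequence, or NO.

YES — reachable via ⟨α, α⟩ (2 firings)

step 1: fire α:  (p0=1, p1=4, p2=2, p3=4, p4=2, p5=0, p6=3) → (p0=3, p1=4, p2=1, p3=7, p4=2, p5=2, p6=3)
step 2: fire α:  (p0=3, p1=4, p2=1, p3=7, p4=2, p5=2, p6=3) → (p0=5, p1=4, p2=0, p3=10, p4=2, p5=4, p6=3)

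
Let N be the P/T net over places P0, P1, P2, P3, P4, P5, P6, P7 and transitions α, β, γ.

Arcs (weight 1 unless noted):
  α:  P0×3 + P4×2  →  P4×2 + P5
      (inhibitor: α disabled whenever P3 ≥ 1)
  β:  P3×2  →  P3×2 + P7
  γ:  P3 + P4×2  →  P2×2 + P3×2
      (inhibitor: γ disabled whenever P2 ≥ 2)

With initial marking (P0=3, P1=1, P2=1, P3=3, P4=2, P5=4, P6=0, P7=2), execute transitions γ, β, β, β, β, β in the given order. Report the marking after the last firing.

step 1: fire γ:  (P0=3, P1=1, P2=1, P3=3, P4=2, P5=4, P6=0, P7=2) → (P0=3, P1=1, P2=3, P3=4, P4=0, P5=4, P6=0, P7=2)
step 2: fire β:  (P0=3, P1=1, P2=3, P3=4, P4=0, P5=4, P6=0, P7=2) → (P0=3, P1=1, P2=3, P3=4, P4=0, P5=4, P6=0, P7=3)
step 3: fire β:  (P0=3, P1=1, P2=3, P3=4, P4=0, P5=4, P6=0, P7=3) → (P0=3, P1=1, P2=3, P3=4, P4=0, P5=4, P6=0, P7=4)
step 4: fire β:  (P0=3, P1=1, P2=3, P3=4, P4=0, P5=4, P6=0, P7=4) → (P0=3, P1=1, P2=3, P3=4, P4=0, P5=4, P6=0, P7=5)
step 5: fire β:  (P0=3, P1=1, P2=3, P3=4, P4=0, P5=4, P6=0, P7=5) → (P0=3, P1=1, P2=3, P3=4, P4=0, P5=4, P6=0, P7=6)
step 6: fire β:  (P0=3, P1=1, P2=3, P3=4, P4=0, P5=4, P6=0, P7=6) → (P0=3, P1=1, P2=3, P3=4, P4=0, P5=4, P6=0, P7=7)

(P0=3, P1=1, P2=3, P3=4, P4=0, P5=4, P6=0, P7=7)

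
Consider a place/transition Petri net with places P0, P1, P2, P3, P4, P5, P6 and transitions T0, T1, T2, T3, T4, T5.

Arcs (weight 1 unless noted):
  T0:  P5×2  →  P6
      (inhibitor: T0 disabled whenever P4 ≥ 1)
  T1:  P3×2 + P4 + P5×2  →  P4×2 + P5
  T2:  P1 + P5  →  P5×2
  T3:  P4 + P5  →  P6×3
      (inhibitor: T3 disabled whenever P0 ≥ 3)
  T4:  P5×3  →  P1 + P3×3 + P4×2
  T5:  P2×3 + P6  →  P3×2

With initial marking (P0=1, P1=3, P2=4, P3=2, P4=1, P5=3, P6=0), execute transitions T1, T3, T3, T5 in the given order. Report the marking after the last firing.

step 1: fire T1:  (P0=1, P1=3, P2=4, P3=2, P4=1, P5=3, P6=0) → (P0=1, P1=3, P2=4, P3=0, P4=2, P5=2, P6=0)
step 2: fire T3:  (P0=1, P1=3, P2=4, P3=0, P4=2, P5=2, P6=0) → (P0=1, P1=3, P2=4, P3=0, P4=1, P5=1, P6=3)
step 3: fire T3:  (P0=1, P1=3, P2=4, P3=0, P4=1, P5=1, P6=3) → (P0=1, P1=3, P2=4, P3=0, P4=0, P5=0, P6=6)
step 4: fire T5:  (P0=1, P1=3, P2=4, P3=0, P4=0, P5=0, P6=6) → (P0=1, P1=3, P2=1, P3=2, P4=0, P5=0, P6=5)

(P0=1, P1=3, P2=1, P3=2, P4=0, P5=0, P6=5)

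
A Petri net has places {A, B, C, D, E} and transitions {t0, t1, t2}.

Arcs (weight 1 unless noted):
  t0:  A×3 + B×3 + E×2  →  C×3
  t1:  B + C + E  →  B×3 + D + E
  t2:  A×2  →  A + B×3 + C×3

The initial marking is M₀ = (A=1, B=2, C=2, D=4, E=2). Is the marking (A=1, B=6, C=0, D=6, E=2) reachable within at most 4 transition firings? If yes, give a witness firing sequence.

step 1: fire t1:  (A=1, B=2, C=2, D=4, E=2) → (A=1, B=4, C=1, D=5, E=2)
step 2: fire t1:  (A=1, B=4, C=1, D=5, E=2) → (A=1, B=6, C=0, D=6, E=2)

YES — reachable via ⟨t1, t1⟩ (2 firings)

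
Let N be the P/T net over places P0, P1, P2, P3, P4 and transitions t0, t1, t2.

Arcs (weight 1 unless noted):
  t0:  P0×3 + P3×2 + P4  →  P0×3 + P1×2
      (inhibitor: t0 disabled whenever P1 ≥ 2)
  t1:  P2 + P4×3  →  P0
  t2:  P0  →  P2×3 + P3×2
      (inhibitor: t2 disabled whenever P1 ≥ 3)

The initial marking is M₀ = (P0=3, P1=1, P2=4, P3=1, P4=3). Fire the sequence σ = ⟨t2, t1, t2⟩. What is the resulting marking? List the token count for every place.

(P0=2, P1=1, P2=9, P3=5, P4=0)

step 1: fire t2:  (P0=3, P1=1, P2=4, P3=1, P4=3) → (P0=2, P1=1, P2=7, P3=3, P4=3)
step 2: fire t1:  (P0=2, P1=1, P2=7, P3=3, P4=3) → (P0=3, P1=1, P2=6, P3=3, P4=0)
step 3: fire t2:  (P0=3, P1=1, P2=6, P3=3, P4=0) → (P0=2, P1=1, P2=9, P3=5, P4=0)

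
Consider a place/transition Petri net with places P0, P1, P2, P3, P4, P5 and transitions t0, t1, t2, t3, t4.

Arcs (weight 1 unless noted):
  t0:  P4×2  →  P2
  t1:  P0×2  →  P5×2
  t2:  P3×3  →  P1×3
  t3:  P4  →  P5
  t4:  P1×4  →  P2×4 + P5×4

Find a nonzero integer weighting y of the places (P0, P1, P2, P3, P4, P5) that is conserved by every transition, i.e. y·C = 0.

y = (P0:1, P1:3, P2:2, P3:3, P4:1, P5:1)

Incidence matrix C (rows=places, cols=transitions):
       t0   t1   t2   t3   t4
   P0   0   -2    0    0    0
   P1   0    0    3    0   -4
   P2   1    0    0    0    4
   P3   0    0   -3    0    0
   P4  -2    0    0   -1    0
   P5   0    2    0    1    4

Candidate y = [1, 3, 2, 3, 1, 1]; check y·C column-wise:
  col t0: 1·0 + 3·0 + 2·1 + 3·0 + 1·-2 + 1·0 = 0
  col t1: 1·-2 + 3·0 + 2·0 + 3·0 + 1·0 + 1·2 = 0
  col t2: 1·0 + 3·3 + 2·0 + 3·-3 + 1·0 + 1·0 = 0
  col t3: 1·0 + 3·0 + 2·0 + 3·0 + 1·-1 + 1·1 = 0
  col t4: 1·0 + 3·-4 + 2·4 + 3·0 + 1·0 + 1·4 = 0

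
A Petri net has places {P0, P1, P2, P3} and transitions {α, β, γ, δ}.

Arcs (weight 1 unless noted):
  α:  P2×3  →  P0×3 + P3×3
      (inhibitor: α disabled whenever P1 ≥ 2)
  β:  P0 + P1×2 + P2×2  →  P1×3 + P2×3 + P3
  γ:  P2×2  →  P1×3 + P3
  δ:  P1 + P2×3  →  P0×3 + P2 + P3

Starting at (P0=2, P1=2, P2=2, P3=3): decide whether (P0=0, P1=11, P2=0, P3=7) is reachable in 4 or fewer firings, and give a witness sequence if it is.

depth 0: 1 marking
depth 1: 3 markings reached so far
depth 2: 6 markings reached so far
depth 3: 8 markings reached so far
depth 4: 11 markings reached so far
target is not among the 11 markings reachable within 4 steps

NO — not reachable within 4 firings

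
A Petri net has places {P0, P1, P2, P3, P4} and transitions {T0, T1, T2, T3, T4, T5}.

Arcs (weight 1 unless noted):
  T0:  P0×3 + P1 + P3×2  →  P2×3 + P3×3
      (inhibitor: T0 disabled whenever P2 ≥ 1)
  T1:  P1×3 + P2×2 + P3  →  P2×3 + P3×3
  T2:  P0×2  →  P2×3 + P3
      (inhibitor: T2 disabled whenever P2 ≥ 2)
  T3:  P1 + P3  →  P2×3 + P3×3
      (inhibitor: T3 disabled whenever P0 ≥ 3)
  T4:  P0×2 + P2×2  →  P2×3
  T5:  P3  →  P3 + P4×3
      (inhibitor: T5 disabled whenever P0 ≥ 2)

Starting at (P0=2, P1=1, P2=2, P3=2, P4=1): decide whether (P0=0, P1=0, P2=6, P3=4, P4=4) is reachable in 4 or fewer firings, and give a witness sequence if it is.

YES — reachable via ⟨T3, T4, T5⟩ (3 firings)

step 1: fire T3:  (P0=2, P1=1, P2=2, P3=2, P4=1) → (P0=2, P1=0, P2=5, P3=4, P4=1)
step 2: fire T4:  (P0=2, P1=0, P2=5, P3=4, P4=1) → (P0=0, P1=0, P2=6, P3=4, P4=1)
step 3: fire T5:  (P0=0, P1=0, P2=6, P3=4, P4=1) → (P0=0, P1=0, P2=6, P3=4, P4=4)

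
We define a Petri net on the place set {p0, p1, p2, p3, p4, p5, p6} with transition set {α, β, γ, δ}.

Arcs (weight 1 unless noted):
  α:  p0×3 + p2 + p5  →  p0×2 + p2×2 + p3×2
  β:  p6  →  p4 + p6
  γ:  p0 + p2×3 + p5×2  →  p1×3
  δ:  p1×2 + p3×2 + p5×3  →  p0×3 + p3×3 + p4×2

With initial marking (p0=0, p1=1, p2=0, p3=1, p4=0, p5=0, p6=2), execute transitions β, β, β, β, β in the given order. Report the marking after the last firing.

step 1: fire β:  (p0=0, p1=1, p2=0, p3=1, p4=0, p5=0, p6=2) → (p0=0, p1=1, p2=0, p3=1, p4=1, p5=0, p6=2)
step 2: fire β:  (p0=0, p1=1, p2=0, p3=1, p4=1, p5=0, p6=2) → (p0=0, p1=1, p2=0, p3=1, p4=2, p5=0, p6=2)
step 3: fire β:  (p0=0, p1=1, p2=0, p3=1, p4=2, p5=0, p6=2) → (p0=0, p1=1, p2=0, p3=1, p4=3, p5=0, p6=2)
step 4: fire β:  (p0=0, p1=1, p2=0, p3=1, p4=3, p5=0, p6=2) → (p0=0, p1=1, p2=0, p3=1, p4=4, p5=0, p6=2)
step 5: fire β:  (p0=0, p1=1, p2=0, p3=1, p4=4, p5=0, p6=2) → (p0=0, p1=1, p2=0, p3=1, p4=5, p5=0, p6=2)

(p0=0, p1=1, p2=0, p3=1, p4=5, p5=0, p6=2)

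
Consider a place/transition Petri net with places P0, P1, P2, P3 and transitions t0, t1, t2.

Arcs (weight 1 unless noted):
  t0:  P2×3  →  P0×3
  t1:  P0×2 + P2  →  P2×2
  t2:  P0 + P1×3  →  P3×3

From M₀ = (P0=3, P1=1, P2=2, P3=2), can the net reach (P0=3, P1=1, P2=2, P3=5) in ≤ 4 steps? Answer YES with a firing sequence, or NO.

NO — not reachable within 4 firings

depth 0: 1 marking
depth 1: 2 markings reached so far
depth 2: 3 markings reached so far
depth 3: 3 markings reached so far
(frontier empty at depth 3; search complete)
target is not among the 3 markings reachable within 4 steps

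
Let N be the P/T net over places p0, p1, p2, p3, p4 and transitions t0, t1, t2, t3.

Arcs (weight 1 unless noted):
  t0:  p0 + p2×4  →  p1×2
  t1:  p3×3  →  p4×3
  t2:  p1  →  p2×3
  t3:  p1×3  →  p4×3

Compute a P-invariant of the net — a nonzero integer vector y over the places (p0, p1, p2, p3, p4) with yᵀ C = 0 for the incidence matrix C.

y = (p0:2, p1:3, p2:1, p3:3, p4:3)

Incidence matrix C (rows=places, cols=transitions):
       t0   t1   t2   t3
   p0  -1    0    0    0
   p1   2    0   -1   -3
   p2  -4    0    3    0
   p3   0   -3    0    0
   p4   0    3    0    3

Candidate y = [2, 3, 1, 3, 3]; check y·C column-wise:
  col t0: 2·-1 + 3·2 + 1·-4 + 3·0 + 3·0 = 0
  col t1: 2·0 + 3·0 + 1·0 + 3·-3 + 3·3 = 0
  col t2: 2·0 + 3·-1 + 1·3 + 3·0 + 3·0 = 0
  col t3: 2·0 + 3·-3 + 1·0 + 3·0 + 3·3 = 0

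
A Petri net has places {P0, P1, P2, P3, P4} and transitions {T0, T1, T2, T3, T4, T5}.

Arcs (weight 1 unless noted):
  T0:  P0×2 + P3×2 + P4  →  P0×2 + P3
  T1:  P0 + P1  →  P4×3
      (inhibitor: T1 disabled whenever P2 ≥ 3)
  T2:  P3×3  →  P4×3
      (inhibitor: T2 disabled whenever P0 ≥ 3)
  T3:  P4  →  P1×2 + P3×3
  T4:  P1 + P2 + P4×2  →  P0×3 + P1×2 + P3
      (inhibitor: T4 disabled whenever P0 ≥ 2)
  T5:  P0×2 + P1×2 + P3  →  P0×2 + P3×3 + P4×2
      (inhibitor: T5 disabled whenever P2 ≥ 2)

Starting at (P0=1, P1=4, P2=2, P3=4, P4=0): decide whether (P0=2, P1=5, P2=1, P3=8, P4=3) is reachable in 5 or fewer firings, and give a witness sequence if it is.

step 1: fire T1:  (P0=1, P1=4, P2=2, P3=4, P4=0) → (P0=0, P1=3, P2=2, P3=4, P4=3)
step 2: fire T3:  (P0=0, P1=3, P2=2, P3=4, P4=3) → (P0=0, P1=5, P2=2, P3=7, P4=2)
step 3: fire T4:  (P0=0, P1=5, P2=2, P3=7, P4=2) → (P0=3, P1=6, P2=1, P3=8, P4=0)
step 4: fire T1:  (P0=3, P1=6, P2=1, P3=8, P4=0) → (P0=2, P1=5, P2=1, P3=8, P4=3)

YES — reachable via ⟨T1, T3, T4, T1⟩ (4 firings)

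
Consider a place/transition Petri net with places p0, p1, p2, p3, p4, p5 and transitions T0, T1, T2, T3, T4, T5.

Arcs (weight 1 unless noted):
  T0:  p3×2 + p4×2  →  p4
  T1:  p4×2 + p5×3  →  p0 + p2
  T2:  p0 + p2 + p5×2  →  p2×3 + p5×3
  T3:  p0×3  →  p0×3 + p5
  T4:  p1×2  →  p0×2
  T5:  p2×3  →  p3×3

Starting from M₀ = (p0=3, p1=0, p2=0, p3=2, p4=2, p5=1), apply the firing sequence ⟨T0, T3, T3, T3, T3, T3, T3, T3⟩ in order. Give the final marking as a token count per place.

(p0=3, p1=0, p2=0, p3=0, p4=1, p5=8)

step 1: fire T0:  (p0=3, p1=0, p2=0, p3=2, p4=2, p5=1) → (p0=3, p1=0, p2=0, p3=0, p4=1, p5=1)
step 2: fire T3:  (p0=3, p1=0, p2=0, p3=0, p4=1, p5=1) → (p0=3, p1=0, p2=0, p3=0, p4=1, p5=2)
step 3: fire T3:  (p0=3, p1=0, p2=0, p3=0, p4=1, p5=2) → (p0=3, p1=0, p2=0, p3=0, p4=1, p5=3)
step 4: fire T3:  (p0=3, p1=0, p2=0, p3=0, p4=1, p5=3) → (p0=3, p1=0, p2=0, p3=0, p4=1, p5=4)
step 5: fire T3:  (p0=3, p1=0, p2=0, p3=0, p4=1, p5=4) → (p0=3, p1=0, p2=0, p3=0, p4=1, p5=5)
step 6: fire T3:  (p0=3, p1=0, p2=0, p3=0, p4=1, p5=5) → (p0=3, p1=0, p2=0, p3=0, p4=1, p5=6)
step 7: fire T3:  (p0=3, p1=0, p2=0, p3=0, p4=1, p5=6) → (p0=3, p1=0, p2=0, p3=0, p4=1, p5=7)
step 8: fire T3:  (p0=3, p1=0, p2=0, p3=0, p4=1, p5=7) → (p0=3, p1=0, p2=0, p3=0, p4=1, p5=8)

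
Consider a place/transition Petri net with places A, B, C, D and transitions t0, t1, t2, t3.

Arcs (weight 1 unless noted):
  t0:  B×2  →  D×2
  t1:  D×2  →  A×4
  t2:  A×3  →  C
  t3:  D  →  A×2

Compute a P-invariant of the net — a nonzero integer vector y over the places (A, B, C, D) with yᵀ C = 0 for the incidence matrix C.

y = (A:1, B:2, C:3, D:2)

Incidence matrix C (rows=places, cols=transitions):
       t0   t1   t2   t3
    A   0    4   -3    2
    B  -2    0    0    0
    C   0    0    1    0
    D   2   -2    0   -1

Candidate y = [1, 2, 3, 2]; check y·C column-wise:
  col t0: 1·0 + 2·-2 + 3·0 + 2·2 = 0
  col t1: 1·4 + 2·0 + 3·0 + 2·-2 = 0
  col t2: 1·-3 + 2·0 + 3·1 + 2·0 = 0
  col t3: 1·2 + 2·0 + 3·0 + 2·-1 = 0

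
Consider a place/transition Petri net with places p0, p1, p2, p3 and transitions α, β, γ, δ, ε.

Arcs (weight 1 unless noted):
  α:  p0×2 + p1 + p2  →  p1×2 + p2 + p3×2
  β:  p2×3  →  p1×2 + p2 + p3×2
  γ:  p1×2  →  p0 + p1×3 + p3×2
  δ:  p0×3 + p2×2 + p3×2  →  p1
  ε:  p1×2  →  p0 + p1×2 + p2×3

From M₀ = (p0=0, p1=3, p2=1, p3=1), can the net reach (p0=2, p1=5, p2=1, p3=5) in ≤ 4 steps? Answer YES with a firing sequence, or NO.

YES — reachable via ⟨γ, γ⟩ (2 firings)

step 1: fire γ:  (p0=0, p1=3, p2=1, p3=1) → (p0=1, p1=4, p2=1, p3=3)
step 2: fire γ:  (p0=1, p1=4, p2=1, p3=3) → (p0=2, p1=5, p2=1, p3=5)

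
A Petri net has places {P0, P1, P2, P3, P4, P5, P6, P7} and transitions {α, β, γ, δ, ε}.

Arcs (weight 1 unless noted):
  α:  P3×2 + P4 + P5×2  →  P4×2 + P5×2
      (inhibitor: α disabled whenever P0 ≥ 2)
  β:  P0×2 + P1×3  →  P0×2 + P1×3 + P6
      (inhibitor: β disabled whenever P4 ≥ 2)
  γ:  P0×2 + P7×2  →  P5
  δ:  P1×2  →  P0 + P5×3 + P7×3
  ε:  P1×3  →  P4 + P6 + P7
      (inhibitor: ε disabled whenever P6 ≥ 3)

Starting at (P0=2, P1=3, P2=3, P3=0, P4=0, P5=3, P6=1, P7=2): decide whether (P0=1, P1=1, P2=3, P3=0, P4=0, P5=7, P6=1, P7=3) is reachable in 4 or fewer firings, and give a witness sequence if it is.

step 1: fire γ:  (P0=2, P1=3, P2=3, P3=0, P4=0, P5=3, P6=1, P7=2) → (P0=0, P1=3, P2=3, P3=0, P4=0, P5=4, P6=1, P7=0)
step 2: fire δ:  (P0=0, P1=3, P2=3, P3=0, P4=0, P5=4, P6=1, P7=0) → (P0=1, P1=1, P2=3, P3=0, P4=0, P5=7, P6=1, P7=3)

YES — reachable via ⟨γ, δ⟩ (2 firings)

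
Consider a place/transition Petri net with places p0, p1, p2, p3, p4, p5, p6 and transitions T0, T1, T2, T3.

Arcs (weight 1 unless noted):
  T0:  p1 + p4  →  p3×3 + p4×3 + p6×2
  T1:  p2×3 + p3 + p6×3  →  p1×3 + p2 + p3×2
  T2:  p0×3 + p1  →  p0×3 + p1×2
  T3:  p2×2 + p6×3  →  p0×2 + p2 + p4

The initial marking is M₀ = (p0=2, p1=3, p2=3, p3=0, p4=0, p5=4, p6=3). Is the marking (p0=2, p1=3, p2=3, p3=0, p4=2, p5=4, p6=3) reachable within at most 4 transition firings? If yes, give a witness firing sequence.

depth 0: 1 marking
depth 1: 2 markings reached so far
depth 2: 4 markings reached so far
depth 3: 7 markings reached so far
depth 4: 12 markings reached so far
target is not among the 12 markings reachable within 4 steps

NO — not reachable within 4 firings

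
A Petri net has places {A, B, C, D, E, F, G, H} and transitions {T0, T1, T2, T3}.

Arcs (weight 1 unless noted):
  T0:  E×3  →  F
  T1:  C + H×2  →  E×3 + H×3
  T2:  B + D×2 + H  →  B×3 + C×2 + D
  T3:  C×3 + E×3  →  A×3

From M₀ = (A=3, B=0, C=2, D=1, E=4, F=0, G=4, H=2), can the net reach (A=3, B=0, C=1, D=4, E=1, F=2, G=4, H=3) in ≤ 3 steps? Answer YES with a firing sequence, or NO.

NO — not reachable within 3 firings

depth 0: 1 marking
depth 1: 3 markings reached so far
depth 2: 5 markings reached so far
depth 3: 7 markings reached so far
target is not among the 7 markings reachable within 3 steps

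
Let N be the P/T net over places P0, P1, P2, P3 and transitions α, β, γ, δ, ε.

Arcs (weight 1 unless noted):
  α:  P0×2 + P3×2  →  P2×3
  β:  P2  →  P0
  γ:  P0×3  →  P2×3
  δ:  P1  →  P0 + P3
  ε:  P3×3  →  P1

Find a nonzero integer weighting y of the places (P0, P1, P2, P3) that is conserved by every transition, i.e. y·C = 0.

y = (P0:2, P1:3, P2:2, P3:1)

Incidence matrix C (rows=places, cols=transitions):
        α    β    γ    δ    ε
   P0  -2    1   -3    1    0
   P1   0    0    0   -1    1
   P2   3   -1    3    0    0
   P3  -2    0    0    1   -3

Candidate y = [2, 3, 2, 1]; check y·C column-wise:
  col α: 2·-2 + 3·0 + 2·3 + 1·-2 = 0
  col β: 2·1 + 3·0 + 2·-1 + 1·0 = 0
  col γ: 2·-3 + 3·0 + 2·3 + 1·0 = 0
  col δ: 2·1 + 3·-1 + 2·0 + 1·1 = 0
  col ε: 2·0 + 3·1 + 2·0 + 1·-3 = 0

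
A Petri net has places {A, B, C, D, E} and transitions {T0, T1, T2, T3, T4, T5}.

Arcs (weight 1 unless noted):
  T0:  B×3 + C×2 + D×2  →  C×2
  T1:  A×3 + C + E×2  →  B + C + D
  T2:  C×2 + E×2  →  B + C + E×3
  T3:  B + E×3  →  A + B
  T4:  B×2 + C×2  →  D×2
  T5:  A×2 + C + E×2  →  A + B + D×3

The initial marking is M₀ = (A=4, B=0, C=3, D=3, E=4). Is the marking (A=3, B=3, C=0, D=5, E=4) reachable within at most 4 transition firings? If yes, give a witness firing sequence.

depth 0: 1 marking
depth 1: 4 markings reached so far
depth 2: 10 markings reached so far
depth 3: 19 markings reached so far
depth 4: 23 markings reached so far
target is not among the 23 markings reachable within 4 steps

NO — not reachable within 4 firings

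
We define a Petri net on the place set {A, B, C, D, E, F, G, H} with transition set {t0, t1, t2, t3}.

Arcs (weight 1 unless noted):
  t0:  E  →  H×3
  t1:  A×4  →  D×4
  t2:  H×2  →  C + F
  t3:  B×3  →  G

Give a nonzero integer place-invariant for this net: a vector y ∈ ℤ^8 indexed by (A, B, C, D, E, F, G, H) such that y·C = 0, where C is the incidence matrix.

Incidence matrix C (rows=places, cols=transitions):
       t0   t1   t2   t3
    A   0   -4    0    0
    B   0    0    0   -3
    C   0    0    1    0
    D   0    4    0    0
    E  -1    0    0    0
    F   0    0    1    0
    G   0    0    0    1
    H   3    0   -2    0

Candidate y = [1, 0, 0, 1, 0, 0, 0, 0]; check y·C column-wise:
  col t0: 1·0 + 1·0 + 0·-1 + 0·3 = 0
  col t1: 1·-4 + 1·4 = 0
  col t2: 1·0 + 0·1 + 1·0 + 0·1 + 0·-2 = 0
  col t3: 1·0 + 0·-3 + 1·0 + 0·1 = 0

y = (A:1, B:0, C:0, D:1, E:0, F:0, G:0, H:0)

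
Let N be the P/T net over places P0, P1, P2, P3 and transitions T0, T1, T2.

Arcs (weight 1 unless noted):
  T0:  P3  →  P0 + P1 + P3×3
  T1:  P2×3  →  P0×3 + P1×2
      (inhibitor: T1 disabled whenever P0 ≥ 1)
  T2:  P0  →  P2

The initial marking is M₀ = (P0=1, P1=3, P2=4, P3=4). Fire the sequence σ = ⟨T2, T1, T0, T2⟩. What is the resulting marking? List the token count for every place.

(P0=3, P1=6, P2=3, P3=6)

step 1: fire T2:  (P0=1, P1=3, P2=4, P3=4) → (P0=0, P1=3, P2=5, P3=4)
step 2: fire T1:  (P0=0, P1=3, P2=5, P3=4) → (P0=3, P1=5, P2=2, P3=4)
step 3: fire T0:  (P0=3, P1=5, P2=2, P3=4) → (P0=4, P1=6, P2=2, P3=6)
step 4: fire T2:  (P0=4, P1=6, P2=2, P3=6) → (P0=3, P1=6, P2=3, P3=6)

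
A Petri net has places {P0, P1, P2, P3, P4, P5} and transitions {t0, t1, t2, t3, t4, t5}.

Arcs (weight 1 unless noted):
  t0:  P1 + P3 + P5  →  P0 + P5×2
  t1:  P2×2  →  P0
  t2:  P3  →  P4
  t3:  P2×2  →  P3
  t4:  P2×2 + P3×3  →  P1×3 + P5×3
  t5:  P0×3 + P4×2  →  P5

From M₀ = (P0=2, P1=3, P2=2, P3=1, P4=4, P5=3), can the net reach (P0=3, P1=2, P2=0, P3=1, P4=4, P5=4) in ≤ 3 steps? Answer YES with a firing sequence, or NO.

YES — reachable via ⟨t0, t3⟩ (2 firings)

step 1: fire t0:  (P0=2, P1=3, P2=2, P3=1, P4=4, P5=3) → (P0=3, P1=2, P2=2, P3=0, P4=4, P5=4)
step 2: fire t3:  (P0=3, P1=2, P2=2, P3=0, P4=4, P5=4) → (P0=3, P1=2, P2=0, P3=1, P4=4, P5=4)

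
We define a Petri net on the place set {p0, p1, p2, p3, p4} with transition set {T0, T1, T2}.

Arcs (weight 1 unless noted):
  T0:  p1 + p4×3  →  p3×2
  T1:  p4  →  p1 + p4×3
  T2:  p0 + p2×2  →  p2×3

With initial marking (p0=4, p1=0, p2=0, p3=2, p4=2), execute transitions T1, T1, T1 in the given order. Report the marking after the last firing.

(p0=4, p1=3, p2=0, p3=2, p4=8)

step 1: fire T1:  (p0=4, p1=0, p2=0, p3=2, p4=2) → (p0=4, p1=1, p2=0, p3=2, p4=4)
step 2: fire T1:  (p0=4, p1=1, p2=0, p3=2, p4=4) → (p0=4, p1=2, p2=0, p3=2, p4=6)
step 3: fire T1:  (p0=4, p1=2, p2=0, p3=2, p4=6) → (p0=4, p1=3, p2=0, p3=2, p4=8)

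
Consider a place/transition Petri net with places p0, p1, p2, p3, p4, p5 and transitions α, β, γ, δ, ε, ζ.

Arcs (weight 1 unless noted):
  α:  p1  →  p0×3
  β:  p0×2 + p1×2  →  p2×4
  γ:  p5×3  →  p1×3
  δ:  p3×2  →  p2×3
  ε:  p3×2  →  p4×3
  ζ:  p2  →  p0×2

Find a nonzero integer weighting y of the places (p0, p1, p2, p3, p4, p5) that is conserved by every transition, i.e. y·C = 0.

y = (p0:1, p1:3, p2:2, p3:3, p4:2, p5:3)

Incidence matrix C (rows=places, cols=transitions):
        α    β    γ    δ    ε    ζ
   p0   3   -2    0    0    0    2
   p1  -1   -2    3    0    0    0
   p2   0    4    0    3    0   -1
   p3   0    0    0   -2   -2    0
   p4   0    0    0    0    3    0
   p5   0    0   -3    0    0    0

Candidate y = [1, 3, 2, 3, 2, 3]; check y·C column-wise:
  col α: 1·3 + 3·-1 + 2·0 + 3·0 + 2·0 + 3·0 = 0
  col β: 1·-2 + 3·-2 + 2·4 + 3·0 + 2·0 + 3·0 = 0
  col γ: 1·0 + 3·3 + 2·0 + 3·0 + 2·0 + 3·-3 = 0
  col δ: 1·0 + 3·0 + 2·3 + 3·-2 + 2·0 + 3·0 = 0
  col ε: 1·0 + 3·0 + 2·0 + 3·-2 + 2·3 + 3·0 = 0
  col ζ: 1·2 + 3·0 + 2·-1 + 3·0 + 2·0 + 3·0 = 0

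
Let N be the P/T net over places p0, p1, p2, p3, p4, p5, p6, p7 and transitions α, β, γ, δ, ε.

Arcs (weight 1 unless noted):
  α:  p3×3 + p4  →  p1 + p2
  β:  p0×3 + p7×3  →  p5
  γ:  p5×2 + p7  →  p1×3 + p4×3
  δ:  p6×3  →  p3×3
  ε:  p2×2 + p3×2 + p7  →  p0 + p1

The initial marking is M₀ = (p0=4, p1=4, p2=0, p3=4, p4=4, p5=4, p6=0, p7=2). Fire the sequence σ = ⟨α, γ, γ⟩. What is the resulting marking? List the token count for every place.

(p0=4, p1=11, p2=1, p3=1, p4=9, p5=0, p6=0, p7=0)

step 1: fire α:  (p0=4, p1=4, p2=0, p3=4, p4=4, p5=4, p6=0, p7=2) → (p0=4, p1=5, p2=1, p3=1, p4=3, p5=4, p6=0, p7=2)
step 2: fire γ:  (p0=4, p1=5, p2=1, p3=1, p4=3, p5=4, p6=0, p7=2) → (p0=4, p1=8, p2=1, p3=1, p4=6, p5=2, p6=0, p7=1)
step 3: fire γ:  (p0=4, p1=8, p2=1, p3=1, p4=6, p5=2, p6=0, p7=1) → (p0=4, p1=11, p2=1, p3=1, p4=9, p5=0, p6=0, p7=0)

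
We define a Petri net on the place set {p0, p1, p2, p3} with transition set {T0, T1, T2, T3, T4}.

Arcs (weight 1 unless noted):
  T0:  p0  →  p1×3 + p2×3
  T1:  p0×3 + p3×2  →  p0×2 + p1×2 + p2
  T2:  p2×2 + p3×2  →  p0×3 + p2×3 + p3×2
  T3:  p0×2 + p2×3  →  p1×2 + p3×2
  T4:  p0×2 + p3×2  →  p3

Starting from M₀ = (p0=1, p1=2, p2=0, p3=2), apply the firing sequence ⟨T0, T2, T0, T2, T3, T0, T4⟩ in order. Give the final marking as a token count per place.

step 1: fire T0:  (p0=1, p1=2, p2=0, p3=2) → (p0=0, p1=5, p2=3, p3=2)
step 2: fire T2:  (p0=0, p1=5, p2=3, p3=2) → (p0=3, p1=5, p2=4, p3=2)
step 3: fire T0:  (p0=3, p1=5, p2=4, p3=2) → (p0=2, p1=8, p2=7, p3=2)
step 4: fire T2:  (p0=2, p1=8, p2=7, p3=2) → (p0=5, p1=8, p2=8, p3=2)
step 5: fire T3:  (p0=5, p1=8, p2=8, p3=2) → (p0=3, p1=10, p2=5, p3=4)
step 6: fire T0:  (p0=3, p1=10, p2=5, p3=4) → (p0=2, p1=13, p2=8, p3=4)
step 7: fire T4:  (p0=2, p1=13, p2=8, p3=4) → (p0=0, p1=13, p2=8, p3=3)

(p0=0, p1=13, p2=8, p3=3)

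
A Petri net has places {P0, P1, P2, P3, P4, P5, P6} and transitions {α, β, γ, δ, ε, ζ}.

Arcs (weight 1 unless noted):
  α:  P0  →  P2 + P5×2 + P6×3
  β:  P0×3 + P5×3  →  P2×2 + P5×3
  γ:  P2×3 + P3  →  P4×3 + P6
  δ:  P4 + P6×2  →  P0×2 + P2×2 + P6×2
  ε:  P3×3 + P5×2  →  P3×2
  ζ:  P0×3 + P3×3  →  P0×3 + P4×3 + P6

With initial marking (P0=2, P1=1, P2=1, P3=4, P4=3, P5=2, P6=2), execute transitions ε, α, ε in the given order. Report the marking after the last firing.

step 1: fire ε:  (P0=2, P1=1, P2=1, P3=4, P4=3, P5=2, P6=2) → (P0=2, P1=1, P2=1, P3=3, P4=3, P5=0, P6=2)
step 2: fire α:  (P0=2, P1=1, P2=1, P3=3, P4=3, P5=0, P6=2) → (P0=1, P1=1, P2=2, P3=3, P4=3, P5=2, P6=5)
step 3: fire ε:  (P0=1, P1=1, P2=2, P3=3, P4=3, P5=2, P6=5) → (P0=1, P1=1, P2=2, P3=2, P4=3, P5=0, P6=5)

(P0=1, P1=1, P2=2, P3=2, P4=3, P5=0, P6=5)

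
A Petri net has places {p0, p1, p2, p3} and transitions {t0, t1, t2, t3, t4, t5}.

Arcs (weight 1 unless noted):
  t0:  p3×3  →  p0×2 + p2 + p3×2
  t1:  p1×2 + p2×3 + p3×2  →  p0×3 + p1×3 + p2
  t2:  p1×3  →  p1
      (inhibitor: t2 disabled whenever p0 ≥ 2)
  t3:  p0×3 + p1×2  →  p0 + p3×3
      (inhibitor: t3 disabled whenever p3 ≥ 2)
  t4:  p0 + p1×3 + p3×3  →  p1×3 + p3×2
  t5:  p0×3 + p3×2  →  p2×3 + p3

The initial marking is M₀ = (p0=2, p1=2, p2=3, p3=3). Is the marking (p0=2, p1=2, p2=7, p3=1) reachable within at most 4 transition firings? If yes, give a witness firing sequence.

NO — not reachable within 4 firings

depth 0: 1 marking
depth 1: 3 markings reached so far
depth 2: 6 markings reached so far
depth 3: 8 markings reached so far
depth 4: 10 markings reached so far
target is not among the 10 markings reachable within 4 steps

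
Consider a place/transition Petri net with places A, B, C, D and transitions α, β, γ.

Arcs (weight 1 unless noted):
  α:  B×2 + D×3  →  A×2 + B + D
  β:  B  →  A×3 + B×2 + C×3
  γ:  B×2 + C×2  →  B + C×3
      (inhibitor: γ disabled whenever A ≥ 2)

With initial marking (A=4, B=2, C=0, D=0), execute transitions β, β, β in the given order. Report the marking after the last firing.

(A=13, B=5, C=9, D=0)

step 1: fire β:  (A=4, B=2, C=0, D=0) → (A=7, B=3, C=3, D=0)
step 2: fire β:  (A=7, B=3, C=3, D=0) → (A=10, B=4, C=6, D=0)
step 3: fire β:  (A=10, B=4, C=6, D=0) → (A=13, B=5, C=9, D=0)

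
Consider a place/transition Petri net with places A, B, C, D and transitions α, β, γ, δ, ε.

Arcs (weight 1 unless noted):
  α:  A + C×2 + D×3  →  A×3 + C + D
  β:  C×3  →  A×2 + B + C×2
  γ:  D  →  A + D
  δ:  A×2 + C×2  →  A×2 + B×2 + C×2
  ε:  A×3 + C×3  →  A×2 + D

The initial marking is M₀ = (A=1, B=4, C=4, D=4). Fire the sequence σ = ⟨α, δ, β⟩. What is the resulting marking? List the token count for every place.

(A=5, B=7, C=2, D=2)

step 1: fire α:  (A=1, B=4, C=4, D=4) → (A=3, B=4, C=3, D=2)
step 2: fire δ:  (A=3, B=4, C=3, D=2) → (A=3, B=6, C=3, D=2)
step 3: fire β:  (A=3, B=6, C=3, D=2) → (A=5, B=7, C=2, D=2)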